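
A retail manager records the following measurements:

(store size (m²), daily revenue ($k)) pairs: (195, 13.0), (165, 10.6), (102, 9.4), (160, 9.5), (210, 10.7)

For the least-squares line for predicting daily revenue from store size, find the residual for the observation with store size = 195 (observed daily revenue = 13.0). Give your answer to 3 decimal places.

1.709

n = 5, Σx = 832, Σy = 53.2, Σxy = 9009.8, Σx² = 145354
Sxx = Σx² − (Σx)²/n = 145354 − 138444.8 = 6909.2
Sxy = Σxy − (Σx)(Σy)/n = 9009.8 − 8852.48 = 157.32
b = Sxy/Sxx = 157.32/6909.2 = 0.022770
a = ȳ − b·x̄ = 10.64 − 0.022770·166.4 = 6.851132
ŷ(195) = 6.851132 + 0.022770·195 = 11.291212
residual = y − ŷ = 13.0 − 11.291212 = 1.708788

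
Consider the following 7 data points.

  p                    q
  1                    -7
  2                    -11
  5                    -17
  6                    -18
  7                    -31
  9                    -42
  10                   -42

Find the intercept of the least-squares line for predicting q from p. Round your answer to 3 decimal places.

n = 7, Σx = 40, Σy = -168, Σxy = -1237, Σx² = 296
Sxx = Σx² − (Σx)²/n = 296 − 228.571429 = 67.428571
Sxy = Σxy − (Σx)(Σy)/n = -1237 − (-960) = -277
b = Sxy/Sxx = -277/67.428571 = -4.108051
a = ȳ − b·x̄ = -24 − (-4.108051)·5.714286 = -0.525424

-0.525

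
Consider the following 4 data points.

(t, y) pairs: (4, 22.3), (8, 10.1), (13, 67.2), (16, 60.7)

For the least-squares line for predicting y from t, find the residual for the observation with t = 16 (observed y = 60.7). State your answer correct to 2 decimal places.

n = 4, Σx = 41, Σy = 160.3, Σxy = 2014.8, Σx² = 505
Sxx = Σx² − (Σx)²/n = 505 − 420.25 = 84.75
Sxy = Σxy − (Σx)(Σy)/n = 2014.8 − 1643.075 = 371.725
b = Sxy/Sxx = 371.725/84.75 = 4.386136
a = ȳ − b·x̄ = 40.075 − 4.386136·10.25 = -4.882891
ŷ(16) = -4.882891 + 4.386136·16 = 65.295280
residual = y − ŷ = 60.7 − 65.295280 = -4.595280

-4.60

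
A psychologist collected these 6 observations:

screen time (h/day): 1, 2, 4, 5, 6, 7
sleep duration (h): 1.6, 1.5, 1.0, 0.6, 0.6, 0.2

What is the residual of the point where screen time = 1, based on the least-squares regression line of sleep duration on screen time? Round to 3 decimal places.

n = 6, Σx = 25, Σy = 5.5, Σxy = 16.6, Σx² = 131
Sxx = Σx² − (Σx)²/n = 131 − 104.166667 = 26.833333
Sxy = Σxy − (Σx)(Σy)/n = 16.6 − 22.916667 = -6.316667
b = Sxy/Sxx = -6.316667/26.833333 = -0.235404
a = ȳ − b·x̄ = 0.916667 − (-0.235404)·4.166667 = 1.897516
ŷ(1) = 1.897516 + (-0.235404)·1 = 1.662112
residual = y − ŷ = 1.6 − 1.662112 = -0.062112

-0.062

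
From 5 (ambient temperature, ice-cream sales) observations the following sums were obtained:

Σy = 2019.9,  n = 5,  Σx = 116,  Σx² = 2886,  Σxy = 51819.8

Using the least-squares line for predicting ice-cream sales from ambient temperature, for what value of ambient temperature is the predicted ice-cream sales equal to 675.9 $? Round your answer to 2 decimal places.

33.88

Sxx = Σx² − (Σx)²/n = 2886 − 2691.2 = 194.8
Sxy = Σxy − (Σx)(Σy)/n = 51819.8 − 46861.68 = 4958.12
b = Sxy/Sxx = 4958.12/194.8 = 25.452361
a = ȳ − b·x̄ = 403.98 − 25.452361·23.2 = -186.514784
Set a + b·x = 675.9: x = (675.9 − (-186.514784)) / 25.452361 = 33.883488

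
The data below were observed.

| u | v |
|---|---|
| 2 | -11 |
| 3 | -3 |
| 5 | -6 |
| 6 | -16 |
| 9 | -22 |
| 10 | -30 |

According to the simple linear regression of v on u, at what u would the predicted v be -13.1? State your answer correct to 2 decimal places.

5.27

n = 6, Σx = 35, Σy = -88, Σxy = -655, Σx² = 255
Sxx = Σx² − (Σx)²/n = 255 − 204.166667 = 50.833333
Sxy = Σxy − (Σx)(Σy)/n = -655 − (-513.333333) = -141.666667
b = Sxy/Sxx = -141.666667/50.833333 = -2.786885
a = ȳ − b·x̄ = -14.666667 − (-2.786885)·5.833333 = 1.590164
Set a + b·x = -13.1: x = (-13.1 − 1.590164) / (-2.786885) = 5.271176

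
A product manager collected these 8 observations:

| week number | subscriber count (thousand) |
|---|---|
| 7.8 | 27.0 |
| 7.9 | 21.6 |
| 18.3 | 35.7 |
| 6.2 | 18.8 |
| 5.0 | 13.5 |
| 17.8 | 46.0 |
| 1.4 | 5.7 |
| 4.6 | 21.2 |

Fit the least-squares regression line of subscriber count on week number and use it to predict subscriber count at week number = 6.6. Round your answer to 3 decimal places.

n = 8, Σx = 69, Σy = 189.5, Σxy = 2142.91, Σx² = 861.54
Sxx = Σx² − (Σx)²/n = 861.54 − 595.125 = 266.415
Sxy = Σxy − (Σx)(Σy)/n = 2142.91 − 1634.4375 = 508.4725
b = Sxy/Sxx = 508.4725/266.415 = 1.908573
a = ȳ − b·x̄ = 23.6875 − 1.908573·8.625 = 7.226057
ŷ(6.6) = a + b·6.6 = 7.226057 + 1.908573·6.6 = 19.822639

19.823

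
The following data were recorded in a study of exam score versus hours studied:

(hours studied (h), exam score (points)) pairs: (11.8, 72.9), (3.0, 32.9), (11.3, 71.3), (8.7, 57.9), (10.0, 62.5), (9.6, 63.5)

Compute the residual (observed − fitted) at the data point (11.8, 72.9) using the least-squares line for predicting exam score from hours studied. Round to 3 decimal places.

n = 6, Σx = 54.4, Σy = 361, Σxy = 3502.94, Σx² = 543.78
Sxx = Σx² − (Σx)²/n = 543.78 − 493.226667 = 50.553333
Sxy = Σxy − (Σx)(Σy)/n = 3502.94 − 3273.066667 = 229.873333
b = Sxy/Sxx = 229.873333/50.553333 = 4.547145
a = ȳ − b·x̄ = 60.166667 − 4.547145·9.066667 = 18.939219
ŷ(11.8) = 18.939219 + 4.547145·11.8 = 72.595529
residual = y − ŷ = 72.9 − 72.595529 = 0.304471

0.304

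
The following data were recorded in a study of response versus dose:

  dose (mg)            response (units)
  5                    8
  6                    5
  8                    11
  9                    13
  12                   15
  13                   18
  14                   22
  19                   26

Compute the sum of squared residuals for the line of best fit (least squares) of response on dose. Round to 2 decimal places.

20.73

n = 8, Σx = 86, Σy = 118, Σxy = 1491, Σx² = 1076, Σy² = 2088
Sxx = Σx² − (Σx)²/n = 1076 − 924.5 = 151.5
Sxy = Σxy − (Σx)(Σy)/n = 1491 − 1268.5 = 222.5
Syy = Σy² − (Σy)²/n = 2088 − 1740.5 = 347.5
b = Sxy/Sxx = 222.5/151.5 = 1.468647
SSE = Syy − b·Sxy = 347.5 − 1.468647·222.5 = 20.726073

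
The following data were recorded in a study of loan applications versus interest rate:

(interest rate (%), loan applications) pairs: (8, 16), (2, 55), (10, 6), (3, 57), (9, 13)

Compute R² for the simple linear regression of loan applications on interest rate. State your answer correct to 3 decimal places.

n = 5, Σx = 32, Σy = 147, Σxy = 586, Σx² = 258, Σy² = 6735
Sxx = Σx² − (Σx)²/n = 258 − 204.8 = 53.2
Sxy = Σxy − (Σx)(Σy)/n = 586 − 940.8 = -354.8
Syy = Σy² − (Σy)²/n = 6735 − 4321.8 = 2413.2
R² = Sxy²/(Sxx·Syy) = (-354.8)²/(53.2·2413.2) = 0.980533

0.981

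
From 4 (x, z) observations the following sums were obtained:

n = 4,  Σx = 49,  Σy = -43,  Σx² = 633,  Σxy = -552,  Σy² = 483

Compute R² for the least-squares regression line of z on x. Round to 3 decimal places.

0.938

Sxx = Σx² − (Σx)²/n = 633 − 600.25 = 32.75
Sxy = Σxy − (Σx)(Σy)/n = -552 − (-526.75) = -25.25
Syy = Σy² − (Σy)²/n = 483 − 462.25 = 20.75
R² = Sxy²/(Sxx·Syy) = (-25.25)²/(32.75·20.75) = 0.938196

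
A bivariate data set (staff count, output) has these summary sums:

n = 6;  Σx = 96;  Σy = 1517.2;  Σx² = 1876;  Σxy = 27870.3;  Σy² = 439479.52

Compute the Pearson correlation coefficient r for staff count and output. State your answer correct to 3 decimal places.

Sxx = Σx² − (Σx)²/n = 1876 − 1536 = 340
Sxy = Σxy − (Σx)(Σy)/n = 27870.3 − 24275.2 = 3595.1
Syy = Σy² − (Σy)²/n = 439479.52 − 383649.306667 = 55830.213333
r = Sxy/√(Sxx·Syy) = 3595.1/√(18982272.533333) = 3595.1/4356.864989 = 0.825158

0.825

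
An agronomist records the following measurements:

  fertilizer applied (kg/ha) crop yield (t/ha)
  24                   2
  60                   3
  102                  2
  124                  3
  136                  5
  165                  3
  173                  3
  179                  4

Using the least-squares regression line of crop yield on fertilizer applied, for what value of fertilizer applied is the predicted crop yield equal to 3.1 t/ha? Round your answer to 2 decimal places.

117.72

n = 8, Σx = 963, Σy = 25, Σxy = 3214, Σx² = 137647
Sxx = Σx² − (Σx)²/n = 137647 − 115921.125 = 21725.875
Sxy = Σxy − (Σx)(Σy)/n = 3214 − 3009.375 = 204.625
b = Sxy/Sxx = 204.625/21725.875 = 0.009418
a = ȳ − b·x̄ = 3.125 − 0.009418·120.375 = 1.991249
Set a + b·x = 3.1: x = (3.1 − 1.991249) / 0.009418 = 117.720648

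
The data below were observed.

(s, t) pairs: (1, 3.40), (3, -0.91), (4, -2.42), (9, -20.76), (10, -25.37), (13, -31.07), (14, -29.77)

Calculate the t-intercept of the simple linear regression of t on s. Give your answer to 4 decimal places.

6.8439

n = 7, Σx = 54, Σy = -106.9, Σxy = -1270.24, Σx² = 572
Sxx = Σx² − (Σx)²/n = 572 − 416.571429 = 155.428571
Sxy = Σxy − (Σx)(Σy)/n = -1270.24 − (-824.657143) = -445.582857
b = Sxy/Sxx = -445.582857/155.428571 = -2.866801
a = ȳ − b·x̄ = -15.271429 − (-2.866801)·7.714286 = 6.843897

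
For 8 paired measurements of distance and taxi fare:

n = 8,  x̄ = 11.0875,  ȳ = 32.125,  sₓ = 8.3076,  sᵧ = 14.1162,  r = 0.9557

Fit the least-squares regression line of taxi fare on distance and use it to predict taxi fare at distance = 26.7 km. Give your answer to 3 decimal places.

b = r · sᵧ/sₓ = 0.9557 · 14.1162/8.3076 = 1.623917
a = ȳ − b·x̄ = 32.125 − 1.623917·11.0875 = 14.119821
ŷ(26.7) = a + b·26.7 = 14.119821 + 1.623917·26.7 = 57.478403

57.478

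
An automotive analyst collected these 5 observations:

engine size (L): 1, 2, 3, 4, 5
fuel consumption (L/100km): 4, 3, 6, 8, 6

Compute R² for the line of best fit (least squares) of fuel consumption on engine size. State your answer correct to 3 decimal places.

n = 5, Σx = 15, Σy = 27, Σxy = 90, Σx² = 55, Σy² = 161
Sxx = Σx² − (Σx)²/n = 55 − 45 = 10
Sxy = Σxy − (Σx)(Σy)/n = 90 − 81 = 9
Syy = Σy² − (Σy)²/n = 161 − 145.8 = 15.2
R² = Sxy²/(Sxx·Syy) = (9)²/(10·15.2) = 0.532895

0.533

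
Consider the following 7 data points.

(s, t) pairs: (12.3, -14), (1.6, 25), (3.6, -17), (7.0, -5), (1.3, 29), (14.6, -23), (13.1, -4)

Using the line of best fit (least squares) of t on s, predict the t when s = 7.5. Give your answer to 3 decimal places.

n = 7, Σx = 53.5, Σy = -9, Σxy = -578.9, Σx² = 602.27
Sxx = Σx² − (Σx)²/n = 602.27 − 408.892857 = 193.377143
Sxy = Σxy − (Σx)(Σy)/n = -578.9 − (-68.785714) = -510.114286
b = Sxy/Sxx = -510.114286/193.377143 = -2.637924
a = ȳ − b·x̄ = -1.285714 − (-2.637924)·7.642857 = 18.875565
ŷ(7.5) = a + b·7.5 = 18.875565 + (-2.637924)·7.5 = -0.908868

-0.909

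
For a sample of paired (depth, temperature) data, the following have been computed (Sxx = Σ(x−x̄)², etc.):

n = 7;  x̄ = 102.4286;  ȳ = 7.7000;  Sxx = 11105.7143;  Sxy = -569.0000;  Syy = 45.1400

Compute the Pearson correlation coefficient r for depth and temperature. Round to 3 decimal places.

r = Sxy/√(Sxx·Syy) = -569/√(501311.943502) = -569/708.033858 = -0.803634

-0.804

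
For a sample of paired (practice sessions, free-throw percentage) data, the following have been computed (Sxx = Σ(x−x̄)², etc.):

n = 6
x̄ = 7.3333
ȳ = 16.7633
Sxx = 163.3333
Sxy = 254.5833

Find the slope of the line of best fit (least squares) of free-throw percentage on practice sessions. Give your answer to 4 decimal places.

1.5587

b = Sxy/Sxx = 254.5833/163.3333 = 1.558674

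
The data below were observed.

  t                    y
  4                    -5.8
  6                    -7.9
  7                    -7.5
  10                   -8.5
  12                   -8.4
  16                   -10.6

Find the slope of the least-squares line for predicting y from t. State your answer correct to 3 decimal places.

-0.331

n = 6, Σx = 55, Σy = -48.7, Σxy = -478.5, Σx² = 601
Sxx = Σx² − (Σx)²/n = 601 − 504.166667 = 96.833333
Sxy = Σxy − (Σx)(Σy)/n = -478.5 − (-446.416667) = -32.083333
b = Sxy/Sxx = -32.083333/96.833333 = -0.331325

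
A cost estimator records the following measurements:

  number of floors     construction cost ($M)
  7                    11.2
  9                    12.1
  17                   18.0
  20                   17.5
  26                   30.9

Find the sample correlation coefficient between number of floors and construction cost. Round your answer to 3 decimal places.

n = 5, Σx = 79, Σy = 89.7, Σxy = 1646.7, Σx² = 1495, Σy² = 1856.91
Sxx = Σx² − (Σx)²/n = 1495 − 1248.2 = 246.8
Sxy = Σxy − (Σx)(Σy)/n = 1646.7 − 1417.26 = 229.44
Syy = Σy² − (Σy)²/n = 1856.91 − 1609.218 = 247.692
r = Sxy/√(Sxx·Syy) = 229.44/√(61130.3856) = 229.44/247.245598 = 0.927984

0.928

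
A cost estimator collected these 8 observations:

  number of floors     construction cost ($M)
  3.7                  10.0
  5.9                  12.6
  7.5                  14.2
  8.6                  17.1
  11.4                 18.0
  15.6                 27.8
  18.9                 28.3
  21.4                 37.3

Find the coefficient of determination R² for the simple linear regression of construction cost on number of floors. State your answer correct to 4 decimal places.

n = 8, Σx = 93, Σy = 165.3, Σxy = 2336.87, Σx² = 1367.2, Σy² = 4041.83
Sxx = Σx² − (Σx)²/n = 1367.2 − 1081.125 = 286.075
Sxy = Σxy − (Σx)(Σy)/n = 2336.87 − 1921.6125 = 415.2575
Syy = Σy² − (Σy)²/n = 4041.83 − 3415.51125 = 626.31875
R² = Sxy²/(Sxx·Syy) = (415.2575)²/(286.075·626.31875) = 0.962409

0.9624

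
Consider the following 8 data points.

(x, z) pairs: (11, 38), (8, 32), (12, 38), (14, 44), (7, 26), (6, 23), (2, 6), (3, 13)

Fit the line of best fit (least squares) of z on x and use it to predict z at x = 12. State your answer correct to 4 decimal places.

n = 8, Σx = 63, Σy = 220, Σxy = 2117, Σx² = 623
Sxx = Σx² − (Σx)²/n = 623 − 496.125 = 126.875
Sxy = Σxy − (Σx)(Σy)/n = 2117 − 1732.5 = 384.5
b = Sxy/Sxx = 384.5/126.875 = 3.030542
a = ȳ − b·x̄ = 27.5 − 3.030542·7.875 = 3.634483
ŷ(12) = a + b·12 = 3.634483 + 3.030542·12 = 40.000985

40.0010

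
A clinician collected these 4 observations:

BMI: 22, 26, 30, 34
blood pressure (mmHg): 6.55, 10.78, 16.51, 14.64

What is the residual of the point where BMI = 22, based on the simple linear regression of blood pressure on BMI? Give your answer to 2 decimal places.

n = 4, Σx = 112, Σy = 48.48, Σxy = 1417.44, Σx² = 3216
Sxx = Σx² − (Σx)²/n = 3216 − 3136 = 80
Sxy = Σxy − (Σx)(Σy)/n = 1417.44 − 1357.44 = 60
b = Sxy/Sxx = 60/80 = 0.75
a = ȳ − b·x̄ = 12.12 − 0.75·28 = -8.88
ŷ(22) = -8.88 + 0.75·22 = 7.62
residual = y − ŷ = 6.55 − 7.62 = -1.07

-1.07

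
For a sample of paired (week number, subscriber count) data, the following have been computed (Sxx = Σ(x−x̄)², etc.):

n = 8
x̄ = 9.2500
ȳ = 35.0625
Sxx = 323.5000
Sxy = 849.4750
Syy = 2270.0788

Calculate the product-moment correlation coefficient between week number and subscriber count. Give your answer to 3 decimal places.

r = Sxy/√(Sxx·Syy) = 849.475/√(734370.4918) = 849.475/856.954195 = 0.991272

0.991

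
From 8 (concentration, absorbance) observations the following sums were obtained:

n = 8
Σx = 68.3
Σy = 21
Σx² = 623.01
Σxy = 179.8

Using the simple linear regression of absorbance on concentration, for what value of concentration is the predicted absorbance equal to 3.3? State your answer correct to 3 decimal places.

61.087

Sxx = Σx² − (Σx)²/n = 623.01 − 583.11125 = 39.89875
Sxy = Σxy − (Σx)(Σy)/n = 179.8 − 179.2875 = 0.5125
b = Sxy/Sxx = 0.5125/39.89875 = 0.012845
a = ȳ − b·x̄ = 2.625 − 0.012845·8.5375 = 2.515336
Set a + b·x = 3.3: x = (3.3 − 2.515336) / 0.012845 = 61.087073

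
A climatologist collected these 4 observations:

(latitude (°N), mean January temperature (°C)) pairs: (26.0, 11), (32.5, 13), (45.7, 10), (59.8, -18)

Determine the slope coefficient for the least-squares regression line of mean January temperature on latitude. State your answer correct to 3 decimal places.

n = 4, Σx = 164, Σy = 16, Σxy = 89.1, Σx² = 7396.78
Sxx = Σx² − (Σx)²/n = 7396.78 − 6724 = 672.78
Sxy = Σxy − (Σx)(Σy)/n = 89.1 − 656 = -566.9
b = Sxy/Sxx = -566.9/672.78 = -0.842623

-0.843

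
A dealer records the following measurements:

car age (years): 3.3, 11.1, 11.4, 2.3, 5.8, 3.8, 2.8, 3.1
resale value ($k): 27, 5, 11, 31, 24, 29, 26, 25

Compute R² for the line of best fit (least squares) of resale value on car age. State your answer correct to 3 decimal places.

n = 8, Σx = 43.6, Σy = 178, Σxy = 741, Σx² = 334.88, Σy² = 4554
Sxx = Σx² − (Σx)²/n = 334.88 − 237.62 = 97.26
Sxy = Σxy − (Σx)(Σy)/n = 741 − 970.1 = -229.1
Syy = Σy² − (Σy)²/n = 4554 − 3960.5 = 593.5
R² = Sxy²/(Sxx·Syy) = (-229.1)²/(97.26·593.5) = 0.909275

0.909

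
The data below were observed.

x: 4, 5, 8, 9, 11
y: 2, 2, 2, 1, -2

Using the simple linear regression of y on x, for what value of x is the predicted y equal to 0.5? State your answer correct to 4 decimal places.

8.4375

n = 5, Σx = 37, Σy = 5, Σxy = 21, Σx² = 307
Sxx = Σx² − (Σx)²/n = 307 − 273.8 = 33.2
Sxy = Σxy − (Σx)(Σy)/n = 21 − 37 = -16
b = Sxy/Sxx = -16/33.2 = -0.481928
a = ȳ − b·x̄ = 1 − (-0.481928)·7.4 = 4.566265
Set a + b·x = 0.5: x = (0.5 − 4.566265) / (-0.481928) = 8.4375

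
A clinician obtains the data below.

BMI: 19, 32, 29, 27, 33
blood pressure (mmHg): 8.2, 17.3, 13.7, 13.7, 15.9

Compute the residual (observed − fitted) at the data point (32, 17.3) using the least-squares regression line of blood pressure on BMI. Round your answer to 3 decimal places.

1.124

n = 5, Σx = 140, Σy = 68.8, Σxy = 2001.3, Σx² = 4044
Sxx = Σx² − (Σx)²/n = 4044 − 3920 = 124
Sxy = Σxy − (Σx)(Σy)/n = 2001.3 − 1926.4 = 74.9
b = Sxy/Sxx = 74.9/124 = 0.604032
a = ȳ − b·x̄ = 13.76 − 0.604032·28 = -3.152903
ŷ(32) = -3.152903 + 0.604032·32 = 16.176129
residual = y − ŷ = 17.3 − 16.176129 = 1.123871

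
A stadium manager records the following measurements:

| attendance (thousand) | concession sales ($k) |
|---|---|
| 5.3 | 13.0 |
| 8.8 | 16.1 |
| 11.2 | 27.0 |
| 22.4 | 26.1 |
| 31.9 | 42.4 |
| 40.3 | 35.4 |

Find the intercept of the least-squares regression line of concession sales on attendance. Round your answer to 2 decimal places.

12.79

n = 6, Σx = 119.9, Σy = 160, Σxy = 3876.8, Σx² = 3374.43
Sxx = Σx² − (Σx)²/n = 3374.43 − 2396.001667 = 978.428333
Sxy = Σxy − (Σx)(Σy)/n = 3876.8 − 3197.333333 = 679.466667
b = Sxy/Sxx = 679.466667/978.428333 = 0.694447
a = ȳ − b·x̄ = 26.666667 − 0.694447·19.983333 = 12.789300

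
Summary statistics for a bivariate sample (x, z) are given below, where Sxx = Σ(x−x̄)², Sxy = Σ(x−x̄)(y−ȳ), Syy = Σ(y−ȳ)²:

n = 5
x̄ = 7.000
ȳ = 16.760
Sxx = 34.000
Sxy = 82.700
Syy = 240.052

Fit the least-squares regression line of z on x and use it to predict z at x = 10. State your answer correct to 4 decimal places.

b = Sxy/Sxx = 82.7/34 = 2.432353
a = ȳ − b·x̄ = 16.76 − 2.432353·7 = -0.266471
ŷ(10) = a + b·10 = -0.266471 + 2.432353·10 = 24.057059

24.0571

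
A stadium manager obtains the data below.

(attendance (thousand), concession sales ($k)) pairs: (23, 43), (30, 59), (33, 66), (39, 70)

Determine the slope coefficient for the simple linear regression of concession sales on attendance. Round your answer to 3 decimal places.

n = 4, Σx = 125, Σy = 238, Σxy = 7667, Σx² = 4039
Sxx = Σx² − (Σx)²/n = 4039 − 3906.25 = 132.75
Sxy = Σxy − (Σx)(Σy)/n = 7667 − 7437.5 = 229.5
b = Sxy/Sxx = 229.5/132.75 = 1.728814

1.729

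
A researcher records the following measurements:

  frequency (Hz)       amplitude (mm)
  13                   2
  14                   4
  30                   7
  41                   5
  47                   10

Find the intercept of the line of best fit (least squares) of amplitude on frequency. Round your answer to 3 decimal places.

0.868

n = 5, Σx = 145, Σy = 28, Σxy = 967, Σx² = 5155
Sxx = Σx² − (Σx)²/n = 5155 − 4205 = 950
Sxy = Σxy − (Σx)(Σy)/n = 967 − 812 = 155
b = Sxy/Sxx = 155/950 = 0.163158
a = ȳ − b·x̄ = 5.6 − 0.163158·29 = 0.868421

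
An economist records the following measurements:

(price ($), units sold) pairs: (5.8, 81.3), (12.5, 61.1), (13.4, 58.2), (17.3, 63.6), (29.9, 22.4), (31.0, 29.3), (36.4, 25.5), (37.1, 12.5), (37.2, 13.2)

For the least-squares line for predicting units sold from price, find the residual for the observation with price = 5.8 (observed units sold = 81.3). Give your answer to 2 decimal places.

2.81

n = 9, Σx = 220.6, Σy = 367.1, Σxy = 6576.5, Σx² = 6608.96
Sxx = Σx² − (Σx)²/n = 6608.96 − 5407.151111 = 1201.808889
Sxy = Σxy − (Σx)(Σy)/n = 6576.5 − 8998.028889 = -2421.528889
b = Sxy/Sxx = -2421.528889/1201.808889 = -2.014903
a = ȳ − b·x̄ = 40.788889 − (-2.014903)·24.511111 = 90.176411
ŷ(5.8) = 90.176411 + (-2.014903)·5.8 = 78.489971
residual = y − ŷ = 81.3 − 78.489971 = 2.810029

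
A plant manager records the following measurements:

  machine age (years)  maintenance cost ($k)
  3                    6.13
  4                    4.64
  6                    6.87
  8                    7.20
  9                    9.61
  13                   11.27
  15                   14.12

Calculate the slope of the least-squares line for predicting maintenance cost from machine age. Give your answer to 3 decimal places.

n = 7, Σx = 58, Σy = 59.84, Σxy = 580.57, Σx² = 600
Sxx = Σx² − (Σx)²/n = 600 − 480.571429 = 119.428571
Sxy = Σxy − (Σx)(Σy)/n = 580.57 − 495.817143 = 84.752857
b = Sxy/Sxx = 84.752857/119.428571 = 0.709653

0.710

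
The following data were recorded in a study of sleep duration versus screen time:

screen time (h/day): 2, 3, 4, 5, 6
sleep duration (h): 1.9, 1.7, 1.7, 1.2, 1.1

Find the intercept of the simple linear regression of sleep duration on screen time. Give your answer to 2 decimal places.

n = 5, Σx = 20, Σy = 7.6, Σxy = 28.3, Σx² = 90
Sxx = Σx² − (Σx)²/n = 90 − 80 = 10
Sxy = Σxy − (Σx)(Σy)/n = 28.3 − 30.4 = -2.1
b = Sxy/Sxx = -2.1/10 = -0.21
a = ȳ − b·x̄ = 1.52 − (-0.21)·4 = 2.36

2.36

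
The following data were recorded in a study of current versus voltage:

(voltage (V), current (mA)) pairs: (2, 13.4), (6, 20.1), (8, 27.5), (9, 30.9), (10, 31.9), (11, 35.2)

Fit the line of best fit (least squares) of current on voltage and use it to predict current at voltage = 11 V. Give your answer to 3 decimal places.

n = 6, Σx = 46, Σy = 159, Σxy = 1351.7, Σx² = 406
Sxx = Σx² − (Σx)²/n = 406 − 352.666667 = 53.333333
Sxy = Σxy − (Σx)(Σy)/n = 1351.7 − 1219 = 132.7
b = Sxy/Sxx = 132.7/53.333333 = 2.488125
a = ȳ − b·x̄ = 26.5 − 2.488125·7.666667 = 7.424375
ŷ(11) = a + b·11 = 7.424375 + 2.488125·11 = 34.79375

34.794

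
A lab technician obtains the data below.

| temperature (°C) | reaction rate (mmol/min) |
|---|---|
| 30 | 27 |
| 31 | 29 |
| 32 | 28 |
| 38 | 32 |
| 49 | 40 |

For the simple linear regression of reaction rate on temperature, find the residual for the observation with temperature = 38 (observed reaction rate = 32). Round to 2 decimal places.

n = 5, Σx = 180, Σy = 156, Σxy = 5781, Σx² = 6730
Sxx = Σx² − (Σx)²/n = 6730 − 6480 = 250
Sxy = Σxy − (Σx)(Σy)/n = 5781 − 5616 = 165
b = Sxy/Sxx = 165/250 = 0.66
a = ȳ − b·x̄ = 31.2 − 0.66·36 = 7.44
ŷ(38) = 7.44 + 0.66·38 = 32.52
residual = y − ŷ = 32 − 32.52 = -0.52

-0.52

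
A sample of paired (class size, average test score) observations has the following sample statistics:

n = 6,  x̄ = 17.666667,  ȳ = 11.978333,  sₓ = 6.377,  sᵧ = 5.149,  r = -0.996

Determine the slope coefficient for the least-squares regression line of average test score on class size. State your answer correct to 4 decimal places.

-0.8042

b = r · sᵧ/sₓ = -0.996 · 5.149/6.377 = -0.804203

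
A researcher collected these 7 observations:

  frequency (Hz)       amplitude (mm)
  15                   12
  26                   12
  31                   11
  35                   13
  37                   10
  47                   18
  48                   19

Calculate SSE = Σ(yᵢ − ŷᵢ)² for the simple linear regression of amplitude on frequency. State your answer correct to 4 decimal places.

n = 7, Σx = 239, Σy = 95, Σxy = 3416, Σx² = 8969, Σy² = 1363
Sxx = Σx² − (Σx)²/n = 8969 − 8160.142857 = 808.857143
Sxy = Σxy − (Σx)(Σy)/n = 3416 − 3243.571429 = 172.428571
Syy = Σy² − (Σy)²/n = 1363 − 1289.285714 = 73.714286
b = Sxy/Sxx = 172.428571/808.857143 = 0.213176
SSE = Syy − b·Sxy = 73.714286 − 0.213176·172.428571 = 36.956729

36.9567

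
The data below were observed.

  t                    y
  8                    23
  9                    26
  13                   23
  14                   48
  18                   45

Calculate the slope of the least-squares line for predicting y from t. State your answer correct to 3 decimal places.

n = 5, Σx = 62, Σy = 165, Σxy = 2199, Σx² = 834
Sxx = Σx² − (Σx)²/n = 834 − 768.8 = 65.2
Sxy = Σxy − (Σx)(Σy)/n = 2199 − 2046 = 153
b = Sxy/Sxx = 153/65.2 = 2.346626

2.347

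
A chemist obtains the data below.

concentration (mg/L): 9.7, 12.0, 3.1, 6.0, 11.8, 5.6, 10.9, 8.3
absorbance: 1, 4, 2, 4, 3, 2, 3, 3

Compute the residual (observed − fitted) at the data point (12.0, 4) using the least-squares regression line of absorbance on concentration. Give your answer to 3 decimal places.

n = 8, Σx = 67.4, Σy = 22, Σxy = 192.1, Σx² = 642
Sxx = Σx² − (Σx)²/n = 642 − 567.845 = 74.155
Sxy = Σxy − (Σx)(Σy)/n = 192.1 − 185.35 = 6.75
b = Sxy/Sxx = 6.75/74.155 = 0.091026
a = ȳ − b·x̄ = 2.75 − 0.091026·8.425 = 1.983110
ŷ(12.0) = 1.983110 + 0.091026·12 = 3.075416
residual = y − ŷ = 4 − 3.075416 = 0.924584

0.925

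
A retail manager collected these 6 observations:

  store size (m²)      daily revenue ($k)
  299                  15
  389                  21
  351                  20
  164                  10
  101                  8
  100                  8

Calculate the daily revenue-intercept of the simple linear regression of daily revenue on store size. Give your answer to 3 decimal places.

n = 6, Σx = 1404, Σy = 82, Σxy = 22922, Σx² = 411020
Sxx = Σx² − (Σx)²/n = 411020 − 328536 = 82484
Sxy = Σxy − (Σx)(Σy)/n = 22922 − 19188 = 3734
b = Sxy/Sxx = 3734/82484 = 0.045269
a = ȳ − b·x̄ = 13.666667 − 0.045269·234 = 3.073630

3.074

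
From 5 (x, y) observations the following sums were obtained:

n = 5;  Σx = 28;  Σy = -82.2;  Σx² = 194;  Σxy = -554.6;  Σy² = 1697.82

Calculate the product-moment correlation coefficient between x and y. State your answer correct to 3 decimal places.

Sxx = Σx² − (Σx)²/n = 194 − 156.8 = 37.2
Sxy = Σxy − (Σx)(Σy)/n = -554.6 − (-460.32) = -94.28
Syy = Σy² − (Σy)²/n = 1697.82 − 1351.368 = 346.452
r = Sxy/√(Sxx·Syy) = -94.28/√(12888.0144) = -94.28/113.525391 = -0.830475

-0.830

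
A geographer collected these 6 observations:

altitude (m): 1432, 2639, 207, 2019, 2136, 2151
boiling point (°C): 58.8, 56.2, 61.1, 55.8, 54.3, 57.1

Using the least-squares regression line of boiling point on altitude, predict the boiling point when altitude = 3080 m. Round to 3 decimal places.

53.992

n = 6, Σx = 10584, Σy = 343.3, Σxy = 596628.2, Σx² = 22323452
Sxx = Σx² − (Σx)²/n = 22323452 − 18670176 = 3653276
Sxy = Σxy − (Σx)(Σy)/n = 596628.2 − 605581.2 = -8953
b = Sxy/Sxx = -8953/3653276 = -0.002451
a = ȳ − b·x̄ = 57.216667 − (-0.002451)·1764 = 61.539661
ŷ(3080) = a + b·3080 = 61.539661 + (-0.002451)·3080 = 53.991576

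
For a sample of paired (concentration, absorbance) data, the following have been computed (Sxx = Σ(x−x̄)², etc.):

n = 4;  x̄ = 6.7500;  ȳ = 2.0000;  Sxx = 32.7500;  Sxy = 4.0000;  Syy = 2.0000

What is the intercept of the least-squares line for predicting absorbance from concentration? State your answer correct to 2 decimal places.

b = Sxy/Sxx = 4/32.75 = 0.122137
a = ȳ − b·x̄ = 2 − 0.122137·6.75 = 1.175573

1.18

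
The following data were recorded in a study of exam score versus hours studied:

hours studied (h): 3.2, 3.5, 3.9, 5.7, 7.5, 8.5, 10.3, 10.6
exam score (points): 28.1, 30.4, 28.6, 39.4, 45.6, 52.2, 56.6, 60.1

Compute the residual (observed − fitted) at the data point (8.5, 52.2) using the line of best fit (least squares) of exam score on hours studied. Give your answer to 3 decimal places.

n = 8, Σx = 53.2, Σy = 341, Σxy = 2538.18, Σx² = 417.14
Sxx = Σx² − (Σx)²/n = 417.14 − 353.78 = 63.36
Sxy = Σxy − (Σx)(Σy)/n = 2538.18 − 2267.65 = 270.53
b = Sxy/Sxx = 270.53/63.36 = 4.269729
a = ȳ − b·x̄ = 42.625 − 4.269729·6.65 = 14.231305
ŷ(8.5) = 14.231305 + 4.269729·8.5 = 50.523998
residual = y − ŷ = 52.2 − 50.523998 = 1.676002

1.676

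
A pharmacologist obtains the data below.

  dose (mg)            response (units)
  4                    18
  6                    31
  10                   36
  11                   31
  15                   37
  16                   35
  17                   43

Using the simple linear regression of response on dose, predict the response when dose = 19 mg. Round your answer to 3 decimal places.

43.087

n = 7, Σx = 79, Σy = 231, Σxy = 2805, Σx² = 1043
Sxx = Σx² − (Σx)²/n = 1043 − 891.571429 = 151.428571
Sxy = Σxy − (Σx)(Σy)/n = 2805 − 2607 = 198
b = Sxy/Sxx = 198/151.428571 = 1.307547
a = ȳ − b·x̄ = 33 − 1.307547·11.285714 = 18.243396
ŷ(19) = a + b·19 = 18.243396 + 1.307547·19 = 43.086792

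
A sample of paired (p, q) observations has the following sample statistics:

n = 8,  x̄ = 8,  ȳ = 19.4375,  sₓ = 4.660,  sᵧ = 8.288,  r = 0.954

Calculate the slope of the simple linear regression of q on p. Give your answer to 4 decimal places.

1.6967

b = r · sᵧ/sₓ = 0.954 · 8.288/4.66 = 1.696728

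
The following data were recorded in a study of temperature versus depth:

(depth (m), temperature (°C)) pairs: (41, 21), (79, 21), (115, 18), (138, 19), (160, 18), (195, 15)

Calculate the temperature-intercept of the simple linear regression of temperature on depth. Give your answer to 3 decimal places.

23.151

n = 6, Σx = 728, Σy = 112, Σxy = 13017, Σx² = 103816
Sxx = Σx² − (Σx)²/n = 103816 − 88330.666667 = 15485.333333
Sxy = Σxy − (Σx)(Σy)/n = 13017 − 13589.333333 = -572.333333
b = Sxy/Sxx = -572.333333/15485.333333 = -0.036960
a = ȳ − b·x̄ = 18.666667 − (-0.036960)·121.333333 = 23.151111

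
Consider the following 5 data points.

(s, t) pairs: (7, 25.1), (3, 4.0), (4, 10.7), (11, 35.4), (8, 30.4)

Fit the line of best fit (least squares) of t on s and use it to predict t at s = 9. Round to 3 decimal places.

n = 5, Σx = 33, Σy = 105.6, Σxy = 863.1, Σx² = 259
Sxx = Σx² − (Σx)²/n = 259 − 217.8 = 41.2
Sxy = Σxy − (Σx)(Σy)/n = 863.1 − 696.96 = 166.14
b = Sxy/Sxx = 166.14/41.2 = 4.032524
a = ȳ − b·x̄ = 21.12 − 4.032524·6.6 = -5.494660
ŷ(9) = a + b·9 = -5.494660 + 4.032524·9 = 30.798058

30.798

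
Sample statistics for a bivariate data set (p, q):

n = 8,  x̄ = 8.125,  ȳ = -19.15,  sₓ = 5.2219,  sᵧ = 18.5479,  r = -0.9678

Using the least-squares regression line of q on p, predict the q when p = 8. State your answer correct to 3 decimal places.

b = r · sᵧ/sₓ = -0.9678 · 18.5479/5.2219 = -3.437572
a = ȳ − b·x̄ = -19.15 − (-3.437572)·8.125 = 8.780273
ŷ(8) = a + b·8 = 8.780273 + (-3.437572)·8 = -18.720303

-18.720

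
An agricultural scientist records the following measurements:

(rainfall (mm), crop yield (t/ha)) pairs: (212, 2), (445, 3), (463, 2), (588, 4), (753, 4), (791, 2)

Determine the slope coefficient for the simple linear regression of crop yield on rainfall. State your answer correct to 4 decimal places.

0.0018

n = 6, Σx = 3252, Σy = 17, Σxy = 9631, Σx² = 1995772
Sxx = Σx² − (Σx)²/n = 1995772 − 1762584 = 233188
Sxy = Σxy − (Σx)(Σy)/n = 9631 − 9214 = 417
b = Sxy/Sxx = 417/233188 = 0.001788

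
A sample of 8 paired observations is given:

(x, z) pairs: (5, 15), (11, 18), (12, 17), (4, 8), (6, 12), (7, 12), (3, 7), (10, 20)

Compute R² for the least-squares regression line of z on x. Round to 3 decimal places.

n = 8, Σx = 58, Σy = 109, Σxy = 886, Σx² = 500, Σy² = 1639
Sxx = Σx² − (Σx)²/n = 500 − 420.5 = 79.5
Sxy = Σxy − (Σx)(Σy)/n = 886 − 790.25 = 95.75
Syy = Σy² − (Σy)²/n = 1639 − 1485.125 = 153.875
R² = Sxy²/(Sxx·Syy) = (95.75)²/(79.5·153.875) = 0.749449

0.749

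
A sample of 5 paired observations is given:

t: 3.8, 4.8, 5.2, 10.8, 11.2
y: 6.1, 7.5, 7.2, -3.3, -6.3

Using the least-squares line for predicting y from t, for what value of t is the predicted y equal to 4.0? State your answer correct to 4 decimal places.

6.1744

n = 5, Σx = 35.8, Σy = 11.2, Σxy = -9.58, Σx² = 306.6
Sxx = Σx² − (Σx)²/n = 306.6 − 256.328 = 50.272
Sxy = Σxy − (Σx)(Σy)/n = -9.58 − 80.192 = -89.772
b = Sxy/Sxx = -89.772/50.272 = -1.785726
a = ȳ − b·x̄ = 2.24 − (-1.785726)·7.16 = 15.025796
Set a + b·x = 4.0: x = (4.0 − 15.025796) / (-1.785726) = 6.174406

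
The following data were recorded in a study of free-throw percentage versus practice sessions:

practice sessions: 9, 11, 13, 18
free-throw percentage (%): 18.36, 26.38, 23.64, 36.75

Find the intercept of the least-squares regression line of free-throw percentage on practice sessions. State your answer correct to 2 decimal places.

2.40

n = 4, Σx = 51, Σy = 105.13, Σxy = 1424.24, Σx² = 695
Sxx = Σx² − (Σx)²/n = 695 − 650.25 = 44.75
Sxy = Σxy − (Σx)(Σy)/n = 1424.24 − 1340.4075 = 83.8325
b = Sxy/Sxx = 83.8325/44.75 = 1.873352
a = ȳ − b·x̄ = 26.2825 − 1.873352·12.75 = 2.397263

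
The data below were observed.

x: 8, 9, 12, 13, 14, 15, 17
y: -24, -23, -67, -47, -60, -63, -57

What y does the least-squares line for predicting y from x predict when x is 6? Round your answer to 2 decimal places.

n = 7, Σx = 88, Σy = -341, Σxy = -4568, Σx² = 1168
Sxx = Σx² − (Σx)²/n = 1168 − 1106.285714 = 61.714286
Sxy = Σxy − (Σx)(Σy)/n = -4568 − (-4286.857143) = -281.142857
b = Sxy/Sxx = -281.142857/61.714286 = -4.555556
a = ȳ − b·x̄ = -48.714286 − (-4.555556)·12.571429 = 8.555556
ŷ(6) = a + b·6 = 8.555556 + (-4.555556)·6 = -18.777778

-18.78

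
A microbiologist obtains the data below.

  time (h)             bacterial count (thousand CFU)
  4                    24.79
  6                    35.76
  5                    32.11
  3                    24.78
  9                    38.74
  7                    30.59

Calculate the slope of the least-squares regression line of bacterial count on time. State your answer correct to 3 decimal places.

2.273

n = 6, Σx = 34, Σy = 186.77, Σxy = 1111.4, Σx² = 216
Sxx = Σx² − (Σx)²/n = 216 − 192.666667 = 23.333333
Sxy = Σxy − (Σx)(Σy)/n = 1111.4 − 1058.363333 = 53.036667
b = Sxy/Sxx = 53.036667/23.333333 = 2.273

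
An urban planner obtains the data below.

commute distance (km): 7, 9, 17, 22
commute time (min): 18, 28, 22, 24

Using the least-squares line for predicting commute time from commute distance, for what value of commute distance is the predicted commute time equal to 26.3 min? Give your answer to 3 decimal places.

46.035

n = 4, Σx = 55, Σy = 92, Σxy = 1280, Σx² = 903
Sxx = Σx² − (Σx)²/n = 903 − 756.25 = 146.75
Sxy = Σxy − (Σx)(Σy)/n = 1280 − 1265 = 15
b = Sxy/Sxx = 15/146.75 = 0.102215
a = ȳ − b·x̄ = 23 − 0.102215·13.75 = 21.594549
Set a + b·x = 26.3: x = (26.3 − 21.594549) / 0.102215 = 46.035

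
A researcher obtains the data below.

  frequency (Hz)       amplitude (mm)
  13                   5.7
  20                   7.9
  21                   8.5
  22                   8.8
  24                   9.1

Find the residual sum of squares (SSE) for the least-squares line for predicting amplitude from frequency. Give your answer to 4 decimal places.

n = 5, Σx = 100, Σy = 40, Σxy = 822.6, Σx² = 2070, Σy² = 327.4
Sxx = Σx² − (Σx)²/n = 2070 − 2000 = 70
Sxy = Σxy − (Σx)(Σy)/n = 822.6 − 800 = 22.6
Syy = Σy² − (Σy)²/n = 327.4 − 320 = 7.4
b = Sxy/Sxx = 22.6/70 = 0.322857
SSE = Syy − b·Sxy = 7.4 − 0.322857·22.6 = 0.103429

0.1034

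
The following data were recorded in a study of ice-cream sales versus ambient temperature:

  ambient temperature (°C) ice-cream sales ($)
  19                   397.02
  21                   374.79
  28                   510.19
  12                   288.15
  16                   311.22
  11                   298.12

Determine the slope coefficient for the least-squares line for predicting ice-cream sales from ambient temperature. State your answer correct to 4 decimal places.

n = 6, Σx = 107, Σy = 2179.49, Σxy = 41415.93, Σx² = 2107
Sxx = Σx² − (Σx)²/n = 2107 − 1908.166667 = 198.833333
Sxy = Σxy − (Σx)(Σy)/n = 41415.93 − 38867.571667 = 2548.358333
b = Sxy/Sxx = 2548.358333/198.833333 = 12.816555

12.8166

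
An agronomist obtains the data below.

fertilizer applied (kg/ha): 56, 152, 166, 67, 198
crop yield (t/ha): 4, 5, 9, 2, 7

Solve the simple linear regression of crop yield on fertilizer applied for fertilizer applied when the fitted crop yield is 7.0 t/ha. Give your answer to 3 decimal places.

n = 5, Σx = 639, Σy = 27, Σxy = 3998, Σx² = 97489
Sxx = Σx² − (Σx)²/n = 97489 − 81664.2 = 15824.8
Sxy = Σxy − (Σx)(Σy)/n = 3998 − 3450.6 = 547.4
b = Sxy/Sxx = 547.4/15824.8 = 0.034591
a = ȳ − b·x̄ = 5.4 − 0.034591·127.8 = 0.979235
Set a + b·x = 7.0: x = (7.0 − 0.979235) / 0.034591 = 174.054439

174.054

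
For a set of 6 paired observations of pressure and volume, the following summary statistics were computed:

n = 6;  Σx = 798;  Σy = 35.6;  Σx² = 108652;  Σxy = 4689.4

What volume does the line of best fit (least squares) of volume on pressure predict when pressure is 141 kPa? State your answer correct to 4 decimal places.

Sxx = Σx² − (Σx)²/n = 108652 − 106134 = 2518
Sxy = Σxy − (Σx)(Σy)/n = 4689.4 − 4734.8 = -45.4
b = Sxy/Sxx = -45.4/2518 = -0.018030
a = ȳ − b·x̄ = 5.933333 − (-0.018030)·133 = 8.331348
ŷ(141) = a + b·141 = 8.331348 + (-0.018030)·141 = 5.789092

5.7891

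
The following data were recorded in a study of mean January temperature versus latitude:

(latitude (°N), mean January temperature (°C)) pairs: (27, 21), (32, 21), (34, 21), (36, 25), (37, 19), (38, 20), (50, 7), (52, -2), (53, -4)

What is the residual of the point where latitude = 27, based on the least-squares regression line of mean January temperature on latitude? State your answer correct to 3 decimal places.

-6.925

n = 9, Σx = 359, Σy = 128, Σxy = 4350, Σx² = 15031
Sxx = Σx² − (Σx)²/n = 15031 − 14320.111111 = 710.888889
Sxy = Σxy − (Σx)(Σy)/n = 4350 − 5105.777778 = -755.777778
b = Sxy/Sxx = -755.777778/710.888889 = -1.063145
a = ȳ − b·x̄ = 14.222222 − (-1.063145)·39.888889 = 56.629884
ŷ(27) = 56.629884 + (-1.063145)·27 = 27.924977
residual = y − ŷ = 21 − 27.924977 = -6.924977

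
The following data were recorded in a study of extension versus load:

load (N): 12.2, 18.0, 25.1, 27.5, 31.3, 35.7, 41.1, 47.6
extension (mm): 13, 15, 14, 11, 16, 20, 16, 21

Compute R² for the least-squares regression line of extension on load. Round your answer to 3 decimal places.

0.515

n = 8, Σx = 238.5, Σy = 126, Σxy = 3954.5, Σx² = 8068.25, Σy² = 2064
Sxx = Σx² − (Σx)²/n = 8068.25 − 7110.28125 = 957.96875
Sxy = Σxy − (Σx)(Σy)/n = 3954.5 − 3756.375 = 198.125
Syy = Σy² − (Σy)²/n = 2064 − 1984.5 = 79.5
R² = Sxy²/(Sxx·Syy) = (198.125)²/(957.96875·79.5) = 0.515419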